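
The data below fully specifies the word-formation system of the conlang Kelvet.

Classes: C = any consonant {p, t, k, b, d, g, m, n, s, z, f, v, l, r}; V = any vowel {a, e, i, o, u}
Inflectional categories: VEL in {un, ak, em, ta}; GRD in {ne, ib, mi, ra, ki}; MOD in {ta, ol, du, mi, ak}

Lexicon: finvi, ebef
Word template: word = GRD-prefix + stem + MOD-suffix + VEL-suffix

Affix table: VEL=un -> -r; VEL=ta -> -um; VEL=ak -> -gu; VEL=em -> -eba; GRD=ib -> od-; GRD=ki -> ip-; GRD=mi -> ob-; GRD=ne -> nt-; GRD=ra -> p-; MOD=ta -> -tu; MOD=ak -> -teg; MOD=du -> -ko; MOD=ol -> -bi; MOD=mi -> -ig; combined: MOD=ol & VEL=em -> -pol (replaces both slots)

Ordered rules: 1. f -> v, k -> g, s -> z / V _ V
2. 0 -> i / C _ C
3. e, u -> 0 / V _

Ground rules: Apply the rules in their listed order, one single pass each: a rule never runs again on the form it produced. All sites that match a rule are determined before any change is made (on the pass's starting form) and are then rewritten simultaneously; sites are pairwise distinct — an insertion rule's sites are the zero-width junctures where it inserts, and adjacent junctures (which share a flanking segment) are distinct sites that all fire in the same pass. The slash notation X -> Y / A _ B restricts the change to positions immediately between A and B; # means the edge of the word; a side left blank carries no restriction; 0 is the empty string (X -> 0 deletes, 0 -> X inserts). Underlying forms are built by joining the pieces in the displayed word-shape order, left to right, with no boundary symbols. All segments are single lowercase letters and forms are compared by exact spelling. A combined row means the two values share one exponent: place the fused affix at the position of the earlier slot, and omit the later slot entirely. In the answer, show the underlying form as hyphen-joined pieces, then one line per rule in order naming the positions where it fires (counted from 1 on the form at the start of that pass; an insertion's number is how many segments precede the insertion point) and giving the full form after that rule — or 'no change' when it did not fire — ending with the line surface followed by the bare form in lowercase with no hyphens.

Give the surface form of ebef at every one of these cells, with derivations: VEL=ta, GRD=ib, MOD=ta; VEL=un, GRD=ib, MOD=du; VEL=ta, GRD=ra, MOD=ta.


cell VEL=ta, GRD=ib, MOD=ta:
underlying: od-ebef-tu-um
1. f -> v, k -> g, s -> z / V _ V: no change
2. 0 -> i / C _ C: inserts after position(s) 6: odebefituum
3. e, u -> 0 / V _: fires at position(s) 10: odebefitum
surface: odebefitum

cell VEL=un, GRD=ib, MOD=du:
underlying: od-ebef-ko-r
1. f -> v, k -> g, s -> z / V _ V: no change
2. 0 -> i / C _ C: inserts after position(s) 6: odebefikor
3. e, u -> 0 / V _: no change
surface: odebefikor

cell VEL=ta, GRD=ra, MOD=ta:
underlying: p-ebef-tu-um
1. f -> v, k -> g, s -> z / V _ V: no change
2. 0 -> i / C _ C: inserts after position(s) 5: pebefituum
3. e, u -> 0 / V _: fires at position(s) 9: pebefitum
surface: pebefitum


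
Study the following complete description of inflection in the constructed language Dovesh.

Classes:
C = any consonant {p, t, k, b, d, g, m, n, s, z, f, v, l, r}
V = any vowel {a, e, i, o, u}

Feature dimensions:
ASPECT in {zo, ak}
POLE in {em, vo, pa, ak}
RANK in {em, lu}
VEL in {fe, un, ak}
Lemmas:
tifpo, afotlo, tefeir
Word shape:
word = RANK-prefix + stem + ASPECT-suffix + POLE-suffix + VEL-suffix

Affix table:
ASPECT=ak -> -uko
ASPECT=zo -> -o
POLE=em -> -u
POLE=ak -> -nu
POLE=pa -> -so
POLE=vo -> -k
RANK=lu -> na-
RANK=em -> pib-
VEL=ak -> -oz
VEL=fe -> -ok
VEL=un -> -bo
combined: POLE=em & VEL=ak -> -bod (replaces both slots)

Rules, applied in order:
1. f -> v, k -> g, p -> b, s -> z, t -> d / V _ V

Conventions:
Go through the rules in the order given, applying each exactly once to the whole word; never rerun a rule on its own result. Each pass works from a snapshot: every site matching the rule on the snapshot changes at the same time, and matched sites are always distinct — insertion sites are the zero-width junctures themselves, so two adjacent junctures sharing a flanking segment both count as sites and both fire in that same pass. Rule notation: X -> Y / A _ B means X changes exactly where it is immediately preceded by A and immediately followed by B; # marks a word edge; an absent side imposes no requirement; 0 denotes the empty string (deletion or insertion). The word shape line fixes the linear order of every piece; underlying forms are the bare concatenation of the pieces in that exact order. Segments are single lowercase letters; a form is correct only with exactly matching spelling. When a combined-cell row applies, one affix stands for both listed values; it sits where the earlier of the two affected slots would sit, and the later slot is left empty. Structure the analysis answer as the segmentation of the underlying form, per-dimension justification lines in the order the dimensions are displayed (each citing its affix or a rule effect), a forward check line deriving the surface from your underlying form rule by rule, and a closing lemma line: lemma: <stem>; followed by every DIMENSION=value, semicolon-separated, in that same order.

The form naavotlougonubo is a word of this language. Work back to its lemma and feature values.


underlying: na-afotlo-uko-nu-bo
ASPECT=ak - signalled by the affix -uko
POLE=ak - signalled by the affix -nu
RANK=lu - signalled by the affix na-
VEL=un - signalled by the affix -bo
check: naafotloukonubo -> naavotlougonubo
lemma: afotlo; ASPECT=ak; POLE=ak; RANK=lu; VEL=un


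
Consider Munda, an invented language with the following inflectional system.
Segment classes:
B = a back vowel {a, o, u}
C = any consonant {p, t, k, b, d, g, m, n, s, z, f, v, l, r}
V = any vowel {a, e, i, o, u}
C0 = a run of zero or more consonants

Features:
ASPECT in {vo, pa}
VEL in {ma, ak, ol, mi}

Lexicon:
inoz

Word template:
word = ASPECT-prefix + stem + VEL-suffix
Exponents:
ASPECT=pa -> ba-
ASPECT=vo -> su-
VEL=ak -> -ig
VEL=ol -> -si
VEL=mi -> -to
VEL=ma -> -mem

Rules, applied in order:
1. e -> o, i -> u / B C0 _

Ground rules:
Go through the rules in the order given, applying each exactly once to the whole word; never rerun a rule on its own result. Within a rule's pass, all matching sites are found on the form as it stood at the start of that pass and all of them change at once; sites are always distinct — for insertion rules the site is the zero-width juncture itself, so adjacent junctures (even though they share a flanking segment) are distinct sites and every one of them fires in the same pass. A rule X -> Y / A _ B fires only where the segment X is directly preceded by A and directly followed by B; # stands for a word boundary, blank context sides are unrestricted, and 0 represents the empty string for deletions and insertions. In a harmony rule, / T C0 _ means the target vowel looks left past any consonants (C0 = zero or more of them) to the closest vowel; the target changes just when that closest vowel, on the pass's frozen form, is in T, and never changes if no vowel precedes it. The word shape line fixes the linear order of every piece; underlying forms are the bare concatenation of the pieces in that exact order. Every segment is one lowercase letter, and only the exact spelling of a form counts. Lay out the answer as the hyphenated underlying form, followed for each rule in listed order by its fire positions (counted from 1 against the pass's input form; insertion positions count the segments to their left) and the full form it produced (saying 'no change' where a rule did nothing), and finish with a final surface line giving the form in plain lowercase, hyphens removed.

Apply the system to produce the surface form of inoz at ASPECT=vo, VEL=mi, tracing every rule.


underlying: su-inoz-to
1. e -> o, i -> u / B C0 _: fires at position(s) 3: suunozto
surface: suunozto


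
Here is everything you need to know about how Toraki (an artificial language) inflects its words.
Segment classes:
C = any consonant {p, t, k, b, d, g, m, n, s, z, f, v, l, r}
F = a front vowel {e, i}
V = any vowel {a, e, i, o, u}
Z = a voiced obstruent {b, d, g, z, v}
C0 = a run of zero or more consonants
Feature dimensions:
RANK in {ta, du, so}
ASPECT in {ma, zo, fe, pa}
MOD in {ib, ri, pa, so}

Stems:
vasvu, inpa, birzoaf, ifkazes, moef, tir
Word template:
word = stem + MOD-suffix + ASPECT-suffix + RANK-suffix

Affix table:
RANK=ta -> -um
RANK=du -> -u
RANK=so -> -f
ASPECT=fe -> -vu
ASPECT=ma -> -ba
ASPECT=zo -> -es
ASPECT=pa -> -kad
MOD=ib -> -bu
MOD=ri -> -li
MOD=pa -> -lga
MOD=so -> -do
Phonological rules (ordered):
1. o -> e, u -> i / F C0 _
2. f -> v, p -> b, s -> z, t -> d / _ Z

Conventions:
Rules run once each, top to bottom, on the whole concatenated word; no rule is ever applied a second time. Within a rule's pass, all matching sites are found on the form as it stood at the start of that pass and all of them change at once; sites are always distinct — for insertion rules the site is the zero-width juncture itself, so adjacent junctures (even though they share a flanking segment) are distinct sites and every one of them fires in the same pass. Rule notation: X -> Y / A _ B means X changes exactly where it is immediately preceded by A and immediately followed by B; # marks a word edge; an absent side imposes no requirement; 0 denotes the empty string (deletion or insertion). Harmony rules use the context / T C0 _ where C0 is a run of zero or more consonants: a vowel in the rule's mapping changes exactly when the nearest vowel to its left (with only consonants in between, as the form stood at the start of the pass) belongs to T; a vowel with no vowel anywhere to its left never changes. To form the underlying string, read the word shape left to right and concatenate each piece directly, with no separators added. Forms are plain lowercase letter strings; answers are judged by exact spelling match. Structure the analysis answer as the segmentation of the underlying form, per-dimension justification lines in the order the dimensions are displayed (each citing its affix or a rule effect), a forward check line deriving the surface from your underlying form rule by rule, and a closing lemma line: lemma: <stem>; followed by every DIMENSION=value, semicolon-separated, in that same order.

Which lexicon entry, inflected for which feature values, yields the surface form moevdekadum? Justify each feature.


underlying: moef-do-kad-um
RANK=ta - signalled by the affix -um
ASPECT=pa - signalled by the affix -kad
MOD=so - signalled by the affix -do
check: moefdokadum -> moefdekadum -> moevdekadum
lemma: moef; RANK=ta; ASPECT=pa; MOD=so


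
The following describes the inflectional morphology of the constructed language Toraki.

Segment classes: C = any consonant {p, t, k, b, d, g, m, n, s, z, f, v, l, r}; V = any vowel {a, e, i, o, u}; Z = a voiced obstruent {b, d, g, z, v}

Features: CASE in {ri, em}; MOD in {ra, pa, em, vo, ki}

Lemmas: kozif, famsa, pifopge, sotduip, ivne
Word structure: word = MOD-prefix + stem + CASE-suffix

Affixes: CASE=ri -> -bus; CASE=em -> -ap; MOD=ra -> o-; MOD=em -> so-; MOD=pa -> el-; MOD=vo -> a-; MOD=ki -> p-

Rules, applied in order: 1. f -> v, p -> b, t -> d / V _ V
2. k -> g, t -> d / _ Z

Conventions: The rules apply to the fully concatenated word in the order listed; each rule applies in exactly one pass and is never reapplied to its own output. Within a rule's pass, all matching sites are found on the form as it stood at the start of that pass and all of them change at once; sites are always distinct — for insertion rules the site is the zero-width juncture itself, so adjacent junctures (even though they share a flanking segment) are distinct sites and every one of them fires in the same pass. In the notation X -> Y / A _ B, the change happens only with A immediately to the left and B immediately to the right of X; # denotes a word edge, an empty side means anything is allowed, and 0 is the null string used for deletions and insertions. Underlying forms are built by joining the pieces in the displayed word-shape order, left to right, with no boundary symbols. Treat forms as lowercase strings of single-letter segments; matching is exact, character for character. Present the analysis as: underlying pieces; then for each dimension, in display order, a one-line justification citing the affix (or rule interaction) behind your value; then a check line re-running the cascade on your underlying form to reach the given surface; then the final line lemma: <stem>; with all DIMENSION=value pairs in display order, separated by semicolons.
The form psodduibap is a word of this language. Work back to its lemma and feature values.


underlying: p-sotduip-ap
CASE=em - signalled by the affix -ap
MOD=ki - signalled by the affix p-
check: psotduipap -> psotduibap -> psodduibap
lemma: sotduip; CASE=em; MOD=ki


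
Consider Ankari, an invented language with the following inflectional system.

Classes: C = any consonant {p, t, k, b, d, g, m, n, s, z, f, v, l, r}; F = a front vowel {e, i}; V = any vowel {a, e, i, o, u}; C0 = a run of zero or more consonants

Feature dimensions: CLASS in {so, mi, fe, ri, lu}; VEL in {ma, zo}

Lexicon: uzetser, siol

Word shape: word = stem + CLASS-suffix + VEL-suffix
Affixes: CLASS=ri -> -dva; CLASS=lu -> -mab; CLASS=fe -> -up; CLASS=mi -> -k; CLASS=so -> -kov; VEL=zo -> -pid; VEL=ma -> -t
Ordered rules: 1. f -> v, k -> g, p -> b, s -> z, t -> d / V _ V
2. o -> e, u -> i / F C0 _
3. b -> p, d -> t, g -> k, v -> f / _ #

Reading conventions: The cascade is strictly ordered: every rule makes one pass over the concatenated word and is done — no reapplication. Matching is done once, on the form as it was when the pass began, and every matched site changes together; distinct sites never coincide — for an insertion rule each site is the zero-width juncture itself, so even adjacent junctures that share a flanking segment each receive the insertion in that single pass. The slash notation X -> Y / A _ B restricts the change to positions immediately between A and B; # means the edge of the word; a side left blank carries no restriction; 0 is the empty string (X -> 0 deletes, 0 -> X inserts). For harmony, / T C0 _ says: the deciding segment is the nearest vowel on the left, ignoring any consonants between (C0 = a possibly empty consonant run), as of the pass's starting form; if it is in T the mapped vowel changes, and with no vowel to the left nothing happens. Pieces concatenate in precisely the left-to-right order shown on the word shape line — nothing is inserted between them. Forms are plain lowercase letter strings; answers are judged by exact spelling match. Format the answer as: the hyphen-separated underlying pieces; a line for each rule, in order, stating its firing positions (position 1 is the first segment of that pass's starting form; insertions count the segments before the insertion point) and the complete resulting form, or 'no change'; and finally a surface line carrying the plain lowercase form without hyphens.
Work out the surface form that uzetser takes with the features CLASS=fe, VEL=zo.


underlying: uzetser-up-pid
1. f -> v, k -> g, p -> b, s -> z, t -> d / V _ V: no change
2. o -> e, u -> i / F C0 _: fires at position(s) 8: uzetserippid
3. b -> p, d -> t, g -> k, v -> f / _ #: fires at position(s) 12: uzetserippit
surface: uzetserippit


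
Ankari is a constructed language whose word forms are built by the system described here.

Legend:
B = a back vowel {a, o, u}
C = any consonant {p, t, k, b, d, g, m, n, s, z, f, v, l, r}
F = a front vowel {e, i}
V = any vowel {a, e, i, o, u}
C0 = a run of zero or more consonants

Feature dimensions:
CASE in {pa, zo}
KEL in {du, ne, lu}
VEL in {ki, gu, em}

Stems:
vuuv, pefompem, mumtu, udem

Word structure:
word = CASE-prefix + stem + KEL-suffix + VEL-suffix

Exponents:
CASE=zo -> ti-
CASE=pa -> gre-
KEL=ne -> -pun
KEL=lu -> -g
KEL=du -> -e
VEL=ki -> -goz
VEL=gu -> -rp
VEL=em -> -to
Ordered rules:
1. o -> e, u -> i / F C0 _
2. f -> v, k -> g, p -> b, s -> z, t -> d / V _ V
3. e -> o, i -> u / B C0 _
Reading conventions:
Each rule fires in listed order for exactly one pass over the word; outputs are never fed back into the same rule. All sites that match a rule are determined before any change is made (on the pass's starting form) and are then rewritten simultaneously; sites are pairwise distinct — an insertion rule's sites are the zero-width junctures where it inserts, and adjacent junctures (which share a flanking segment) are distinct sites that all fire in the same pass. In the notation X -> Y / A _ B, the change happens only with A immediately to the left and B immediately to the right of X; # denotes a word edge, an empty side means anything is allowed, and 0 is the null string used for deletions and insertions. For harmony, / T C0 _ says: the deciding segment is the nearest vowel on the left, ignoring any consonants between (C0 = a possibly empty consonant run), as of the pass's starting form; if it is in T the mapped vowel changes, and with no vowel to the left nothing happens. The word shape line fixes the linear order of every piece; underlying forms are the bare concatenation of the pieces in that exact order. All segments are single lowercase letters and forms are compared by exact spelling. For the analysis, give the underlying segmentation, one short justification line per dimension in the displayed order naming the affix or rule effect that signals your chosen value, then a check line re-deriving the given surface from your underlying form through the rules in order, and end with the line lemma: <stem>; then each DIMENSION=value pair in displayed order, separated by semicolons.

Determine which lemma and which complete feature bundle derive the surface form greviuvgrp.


underlying: gre-vuuv-g-rp
CASE=pa - signalled by the affix gre-
KEL=lu - signalled by the affix -g
VEL=gu - signalled by the affix -rp
check: grevuuvgrp -> greviuvgrp -> greviuvgrp -> greviuvgrp
lemma: vuuv; CASE=pa; KEL=lu; VEL=gu


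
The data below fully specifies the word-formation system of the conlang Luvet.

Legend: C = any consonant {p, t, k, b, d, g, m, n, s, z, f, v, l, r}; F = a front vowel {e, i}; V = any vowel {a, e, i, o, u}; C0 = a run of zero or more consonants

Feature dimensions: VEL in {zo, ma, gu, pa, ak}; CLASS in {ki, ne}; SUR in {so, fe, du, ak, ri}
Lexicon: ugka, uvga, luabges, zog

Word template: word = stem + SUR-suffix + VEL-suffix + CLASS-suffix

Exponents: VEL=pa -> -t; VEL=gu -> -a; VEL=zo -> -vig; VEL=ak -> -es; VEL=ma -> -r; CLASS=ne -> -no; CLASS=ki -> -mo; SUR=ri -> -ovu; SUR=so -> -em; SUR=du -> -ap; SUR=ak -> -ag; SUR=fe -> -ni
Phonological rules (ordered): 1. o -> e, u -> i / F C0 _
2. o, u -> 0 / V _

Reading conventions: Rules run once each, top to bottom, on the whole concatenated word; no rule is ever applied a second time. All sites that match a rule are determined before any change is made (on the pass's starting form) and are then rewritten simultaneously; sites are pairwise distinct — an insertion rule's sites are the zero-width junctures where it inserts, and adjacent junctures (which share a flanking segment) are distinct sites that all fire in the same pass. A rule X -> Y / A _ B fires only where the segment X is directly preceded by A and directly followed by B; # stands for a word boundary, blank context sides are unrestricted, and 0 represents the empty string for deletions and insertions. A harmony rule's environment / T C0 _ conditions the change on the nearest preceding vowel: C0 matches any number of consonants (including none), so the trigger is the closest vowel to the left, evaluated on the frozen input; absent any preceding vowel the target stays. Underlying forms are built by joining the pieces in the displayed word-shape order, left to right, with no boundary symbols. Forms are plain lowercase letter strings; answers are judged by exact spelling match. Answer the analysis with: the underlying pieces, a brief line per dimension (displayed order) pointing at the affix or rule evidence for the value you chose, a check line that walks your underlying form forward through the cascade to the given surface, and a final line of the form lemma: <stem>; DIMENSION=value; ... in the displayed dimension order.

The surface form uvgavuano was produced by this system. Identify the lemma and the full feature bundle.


underlying: uvga-ovu-a-no
VEL=gu - signalled by the affix -a
CLASS=ne - signalled by the affix -no
SUR=ri - signalled by the affix -ovu
check: uvgaovuano -> uvgaovuano -> uvgavuano
lemma: uvga; VEL=gu; CLASS=ne; SUR=ri


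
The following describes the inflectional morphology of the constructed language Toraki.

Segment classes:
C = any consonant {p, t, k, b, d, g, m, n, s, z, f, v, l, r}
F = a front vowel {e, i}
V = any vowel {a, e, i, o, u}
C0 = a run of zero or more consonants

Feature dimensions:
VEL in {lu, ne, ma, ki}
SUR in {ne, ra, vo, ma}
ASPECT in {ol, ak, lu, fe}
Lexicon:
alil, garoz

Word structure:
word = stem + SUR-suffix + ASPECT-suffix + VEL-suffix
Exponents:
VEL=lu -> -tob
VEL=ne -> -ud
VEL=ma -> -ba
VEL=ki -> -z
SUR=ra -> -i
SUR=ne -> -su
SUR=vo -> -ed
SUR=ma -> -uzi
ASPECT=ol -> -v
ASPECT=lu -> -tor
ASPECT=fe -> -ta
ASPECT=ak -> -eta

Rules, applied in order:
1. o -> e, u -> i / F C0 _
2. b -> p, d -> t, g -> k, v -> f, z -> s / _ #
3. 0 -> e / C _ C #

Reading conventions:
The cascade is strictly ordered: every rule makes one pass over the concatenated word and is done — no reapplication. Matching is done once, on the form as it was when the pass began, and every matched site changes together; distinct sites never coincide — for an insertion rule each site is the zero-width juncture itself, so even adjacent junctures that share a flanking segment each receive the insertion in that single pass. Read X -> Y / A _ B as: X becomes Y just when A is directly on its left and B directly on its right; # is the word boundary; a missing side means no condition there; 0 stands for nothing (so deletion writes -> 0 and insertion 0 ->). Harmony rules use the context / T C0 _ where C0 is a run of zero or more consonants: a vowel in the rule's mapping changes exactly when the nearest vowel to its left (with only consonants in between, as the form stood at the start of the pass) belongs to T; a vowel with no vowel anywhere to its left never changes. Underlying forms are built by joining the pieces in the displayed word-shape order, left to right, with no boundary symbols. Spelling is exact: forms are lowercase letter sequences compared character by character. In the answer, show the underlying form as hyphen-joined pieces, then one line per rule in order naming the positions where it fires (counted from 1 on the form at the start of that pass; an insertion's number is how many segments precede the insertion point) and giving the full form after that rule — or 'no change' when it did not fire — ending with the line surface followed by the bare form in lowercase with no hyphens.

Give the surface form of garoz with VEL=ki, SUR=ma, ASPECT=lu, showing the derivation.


underlying: garoz-uzi-tor-z
1. o -> e, u -> i / F C0 _: fires at position(s) 10: garozuziterz
2. b -> p, d -> t, g -> k, v -> f, z -> s / _ #: fires at position(s) 12: garozuziters
3. 0 -> e / C _ C #: inserts after position(s) 11: garozuziteres
surface: garozuziteres


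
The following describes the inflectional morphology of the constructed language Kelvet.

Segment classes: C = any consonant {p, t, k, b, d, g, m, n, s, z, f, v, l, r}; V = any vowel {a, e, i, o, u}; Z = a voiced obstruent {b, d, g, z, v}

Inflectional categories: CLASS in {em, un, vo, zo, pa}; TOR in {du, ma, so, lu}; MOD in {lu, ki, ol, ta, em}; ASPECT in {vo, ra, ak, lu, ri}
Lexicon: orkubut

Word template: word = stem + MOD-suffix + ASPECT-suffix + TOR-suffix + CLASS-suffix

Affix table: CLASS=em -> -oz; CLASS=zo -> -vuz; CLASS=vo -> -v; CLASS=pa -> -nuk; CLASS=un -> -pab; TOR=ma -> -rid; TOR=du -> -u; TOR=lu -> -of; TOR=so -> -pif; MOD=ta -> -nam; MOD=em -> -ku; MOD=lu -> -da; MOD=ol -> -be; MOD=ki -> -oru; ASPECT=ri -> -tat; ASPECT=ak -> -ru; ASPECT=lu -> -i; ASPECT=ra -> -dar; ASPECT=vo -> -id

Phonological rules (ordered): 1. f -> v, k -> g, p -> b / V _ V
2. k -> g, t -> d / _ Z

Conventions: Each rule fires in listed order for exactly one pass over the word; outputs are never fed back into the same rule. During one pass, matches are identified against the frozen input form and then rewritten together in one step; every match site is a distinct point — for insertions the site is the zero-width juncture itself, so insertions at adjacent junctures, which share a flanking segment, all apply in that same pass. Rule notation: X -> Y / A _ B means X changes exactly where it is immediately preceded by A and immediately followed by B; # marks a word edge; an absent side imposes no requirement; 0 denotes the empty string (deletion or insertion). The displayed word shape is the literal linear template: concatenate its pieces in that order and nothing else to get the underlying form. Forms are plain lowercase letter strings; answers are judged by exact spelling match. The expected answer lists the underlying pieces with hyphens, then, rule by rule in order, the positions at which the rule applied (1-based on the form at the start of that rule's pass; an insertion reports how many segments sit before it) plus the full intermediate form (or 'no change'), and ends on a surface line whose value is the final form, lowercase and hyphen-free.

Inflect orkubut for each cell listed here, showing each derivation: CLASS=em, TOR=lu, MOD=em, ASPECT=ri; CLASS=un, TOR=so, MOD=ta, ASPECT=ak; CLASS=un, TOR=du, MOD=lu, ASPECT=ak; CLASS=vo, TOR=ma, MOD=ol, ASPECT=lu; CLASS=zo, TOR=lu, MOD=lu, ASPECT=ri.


cell CLASS=em, TOR=lu, MOD=em, ASPECT=ri:
underlying: orkubut-ku-tat-of-oz
1. f -> v, k -> g, p -> b / V _ V: fires at position(s) 14: orkubutkutatovoz
2. k -> g, t -> d / _ Z: no change
surface: orkubutkutatovoz

cell CLASS=un, TOR=so, MOD=ta, ASPECT=ak:
underlying: orkubut-nam-ru-pif-pab
1. f -> v, k -> g, p -> b / V _ V: fires at position(s) 13: orkubutnamrubifpab
2. k -> g, t -> d / _ Z: no change
surface: orkubutnamrubifpab

cell CLASS=un, TOR=du, MOD=lu, ASPECT=ak:
underlying: orkubut-da-ru-u-pab
1. f -> v, k -> g, p -> b / V _ V: fires at position(s) 13: orkubutdaruubab
2. k -> g, t -> d / _ Z: fires at position(s) 7: orkubuddaruubab
surface: orkubuddaruubab

cell CLASS=vo, TOR=ma, MOD=ol, ASPECT=lu:
underlying: orkubut-be-i-rid-v
1. f -> v, k -> g, p -> b / V _ V: no change
2. k -> g, t -> d / _ Z: fires at position(s) 7: orkubudbeiridv
surface: orkubudbeiridv

cell CLASS=zo, TOR=lu, MOD=lu, ASPECT=ri:
underlying: orkubut-da-tat-of-vuz
1. f -> v, k -> g, p -> b / V _ V: no change
2. k -> g, t -> d / _ Z: fires at position(s) 7: orkubuddatatofvuz
surface: orkubuddatatofvuz


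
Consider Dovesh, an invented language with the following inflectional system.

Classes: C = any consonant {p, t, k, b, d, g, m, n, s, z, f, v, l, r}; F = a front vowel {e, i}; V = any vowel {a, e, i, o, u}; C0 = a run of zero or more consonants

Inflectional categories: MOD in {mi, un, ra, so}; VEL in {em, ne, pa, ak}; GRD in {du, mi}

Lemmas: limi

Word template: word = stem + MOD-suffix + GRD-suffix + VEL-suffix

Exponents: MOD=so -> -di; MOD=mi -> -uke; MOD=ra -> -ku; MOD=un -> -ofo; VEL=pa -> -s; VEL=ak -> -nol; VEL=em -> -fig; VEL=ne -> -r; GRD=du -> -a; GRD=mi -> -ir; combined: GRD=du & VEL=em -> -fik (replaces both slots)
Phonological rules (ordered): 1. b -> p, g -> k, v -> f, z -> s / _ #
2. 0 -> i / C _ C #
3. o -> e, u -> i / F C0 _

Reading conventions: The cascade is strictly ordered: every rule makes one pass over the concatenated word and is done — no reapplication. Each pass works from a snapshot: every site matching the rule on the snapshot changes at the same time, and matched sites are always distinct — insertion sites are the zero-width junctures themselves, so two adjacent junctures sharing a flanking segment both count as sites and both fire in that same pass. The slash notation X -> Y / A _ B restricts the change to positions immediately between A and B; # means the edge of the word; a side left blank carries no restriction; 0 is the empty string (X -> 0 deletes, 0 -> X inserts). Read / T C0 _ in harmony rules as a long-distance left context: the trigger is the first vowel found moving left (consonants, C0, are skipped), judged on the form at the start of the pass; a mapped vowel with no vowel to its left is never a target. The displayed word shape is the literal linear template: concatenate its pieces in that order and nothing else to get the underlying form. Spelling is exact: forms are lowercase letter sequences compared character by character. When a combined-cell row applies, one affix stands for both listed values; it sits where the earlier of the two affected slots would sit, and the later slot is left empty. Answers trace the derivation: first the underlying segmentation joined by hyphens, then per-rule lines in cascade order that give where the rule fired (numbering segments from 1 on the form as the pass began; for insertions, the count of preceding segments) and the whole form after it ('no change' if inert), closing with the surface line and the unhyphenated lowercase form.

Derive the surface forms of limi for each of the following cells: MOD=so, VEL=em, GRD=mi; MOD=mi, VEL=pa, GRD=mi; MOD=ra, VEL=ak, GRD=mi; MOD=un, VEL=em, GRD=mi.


cell MOD=so, VEL=em, GRD=mi:
underlying: limi-di-ir-fig
1. b -> p, g -> k, v -> f, z -> s / _ #: fires at position(s) 11: limidiirfik
2. 0 -> i / C _ C #: no change
3. o -> e, u -> i / F C0 _: no change
surface: limidiirfik

cell MOD=mi, VEL=pa, GRD=mi:
underlying: limi-uke-ir-s
1. b -> p, g -> k, v -> f, z -> s / _ #: no change
2. 0 -> i / C _ C #: inserts after position(s) 9: limiukeiris
3. o -> e, u -> i / F C0 _: fires at position(s) 5: limiikeiris
surface: limiikeiris

cell MOD=ra, VEL=ak, GRD=mi:
underlying: limi-ku-ir-nol
1. b -> p, g -> k, v -> f, z -> s / _ #: no change
2. 0 -> i / C _ C #: no change
3. o -> e, u -> i / F C0 _: fires at position(s) 6, 10: limikiirnel
surface: limikiirnel

cell MOD=un, VEL=em, GRD=mi:
underlying: limi-ofo-ir-fig
1. b -> p, g -> k, v -> f, z -> s / _ #: fires at position(s) 12: limiofoirfik
2. 0 -> i / C _ C #: no change
3. o -> e, u -> i / F C0 _: fires at position(s) 5: limiefoirfik
surface: limiefoirfik


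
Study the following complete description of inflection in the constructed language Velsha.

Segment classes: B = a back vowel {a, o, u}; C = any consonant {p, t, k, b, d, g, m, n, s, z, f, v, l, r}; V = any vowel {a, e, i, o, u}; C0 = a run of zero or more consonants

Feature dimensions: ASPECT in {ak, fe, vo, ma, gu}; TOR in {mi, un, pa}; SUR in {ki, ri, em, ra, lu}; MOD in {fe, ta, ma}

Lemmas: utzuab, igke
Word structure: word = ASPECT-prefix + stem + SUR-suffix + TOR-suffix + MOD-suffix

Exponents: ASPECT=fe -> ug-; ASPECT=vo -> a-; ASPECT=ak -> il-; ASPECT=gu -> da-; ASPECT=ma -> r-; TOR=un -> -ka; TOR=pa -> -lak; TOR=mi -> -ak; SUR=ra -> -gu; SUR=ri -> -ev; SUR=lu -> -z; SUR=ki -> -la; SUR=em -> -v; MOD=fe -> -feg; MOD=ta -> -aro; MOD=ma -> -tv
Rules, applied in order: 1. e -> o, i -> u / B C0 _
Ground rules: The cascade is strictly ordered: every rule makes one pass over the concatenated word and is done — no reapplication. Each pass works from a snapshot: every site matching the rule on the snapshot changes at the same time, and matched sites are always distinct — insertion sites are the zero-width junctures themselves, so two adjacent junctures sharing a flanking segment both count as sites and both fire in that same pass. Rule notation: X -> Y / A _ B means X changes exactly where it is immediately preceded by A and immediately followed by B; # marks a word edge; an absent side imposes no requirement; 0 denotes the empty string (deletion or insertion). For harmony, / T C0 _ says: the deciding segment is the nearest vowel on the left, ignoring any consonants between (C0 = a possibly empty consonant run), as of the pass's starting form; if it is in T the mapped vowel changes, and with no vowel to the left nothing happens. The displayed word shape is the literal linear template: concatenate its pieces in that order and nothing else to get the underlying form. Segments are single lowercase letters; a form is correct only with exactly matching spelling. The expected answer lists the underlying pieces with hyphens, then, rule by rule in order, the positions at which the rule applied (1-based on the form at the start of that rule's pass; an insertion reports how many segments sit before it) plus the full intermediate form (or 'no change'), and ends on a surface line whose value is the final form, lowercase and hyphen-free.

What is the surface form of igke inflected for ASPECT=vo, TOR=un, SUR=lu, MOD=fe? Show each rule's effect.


underlying: a-igke-z-ka-feg
1. e -> o, i -> u / B C0 _: fires at position(s) 2, 10: augkezkafog
surface: augkezkafog


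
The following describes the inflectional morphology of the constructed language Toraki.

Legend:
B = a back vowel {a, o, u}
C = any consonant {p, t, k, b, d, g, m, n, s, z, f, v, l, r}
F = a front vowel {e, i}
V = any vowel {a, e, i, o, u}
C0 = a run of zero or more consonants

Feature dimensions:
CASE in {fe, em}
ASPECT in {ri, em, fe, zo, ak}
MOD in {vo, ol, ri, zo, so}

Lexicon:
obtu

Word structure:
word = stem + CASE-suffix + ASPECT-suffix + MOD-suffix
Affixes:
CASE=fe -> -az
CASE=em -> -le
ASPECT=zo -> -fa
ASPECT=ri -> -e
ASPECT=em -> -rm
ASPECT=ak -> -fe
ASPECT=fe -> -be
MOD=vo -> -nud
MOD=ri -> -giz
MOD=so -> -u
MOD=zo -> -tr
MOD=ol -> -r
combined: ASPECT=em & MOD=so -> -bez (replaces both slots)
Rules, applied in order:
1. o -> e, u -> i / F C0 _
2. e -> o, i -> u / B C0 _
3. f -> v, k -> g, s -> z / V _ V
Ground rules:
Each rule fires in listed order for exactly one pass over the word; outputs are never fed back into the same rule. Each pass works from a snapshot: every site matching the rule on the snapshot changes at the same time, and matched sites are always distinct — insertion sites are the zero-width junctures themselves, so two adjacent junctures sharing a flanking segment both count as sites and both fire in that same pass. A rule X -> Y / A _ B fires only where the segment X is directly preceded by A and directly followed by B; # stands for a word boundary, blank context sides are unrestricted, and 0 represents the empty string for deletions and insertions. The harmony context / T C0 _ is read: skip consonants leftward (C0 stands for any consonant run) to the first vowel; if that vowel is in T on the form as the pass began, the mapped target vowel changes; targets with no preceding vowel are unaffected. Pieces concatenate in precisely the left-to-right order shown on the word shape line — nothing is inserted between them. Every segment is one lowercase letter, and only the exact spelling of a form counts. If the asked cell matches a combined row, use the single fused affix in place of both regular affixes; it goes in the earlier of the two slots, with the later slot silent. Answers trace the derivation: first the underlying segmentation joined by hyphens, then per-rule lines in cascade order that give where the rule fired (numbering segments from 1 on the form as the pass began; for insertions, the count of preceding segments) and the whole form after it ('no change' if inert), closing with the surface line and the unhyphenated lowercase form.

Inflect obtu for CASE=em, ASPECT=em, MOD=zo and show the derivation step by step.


underlying: obtu-le-rm-tr
1. o -> e, u -> i / F C0 _: no change
2. e -> o, i -> u / B C0 _: fires at position(s) 6: obtulormtr
3. f -> v, k -> g, s -> z / V _ V: no change
surface: obtulormtr


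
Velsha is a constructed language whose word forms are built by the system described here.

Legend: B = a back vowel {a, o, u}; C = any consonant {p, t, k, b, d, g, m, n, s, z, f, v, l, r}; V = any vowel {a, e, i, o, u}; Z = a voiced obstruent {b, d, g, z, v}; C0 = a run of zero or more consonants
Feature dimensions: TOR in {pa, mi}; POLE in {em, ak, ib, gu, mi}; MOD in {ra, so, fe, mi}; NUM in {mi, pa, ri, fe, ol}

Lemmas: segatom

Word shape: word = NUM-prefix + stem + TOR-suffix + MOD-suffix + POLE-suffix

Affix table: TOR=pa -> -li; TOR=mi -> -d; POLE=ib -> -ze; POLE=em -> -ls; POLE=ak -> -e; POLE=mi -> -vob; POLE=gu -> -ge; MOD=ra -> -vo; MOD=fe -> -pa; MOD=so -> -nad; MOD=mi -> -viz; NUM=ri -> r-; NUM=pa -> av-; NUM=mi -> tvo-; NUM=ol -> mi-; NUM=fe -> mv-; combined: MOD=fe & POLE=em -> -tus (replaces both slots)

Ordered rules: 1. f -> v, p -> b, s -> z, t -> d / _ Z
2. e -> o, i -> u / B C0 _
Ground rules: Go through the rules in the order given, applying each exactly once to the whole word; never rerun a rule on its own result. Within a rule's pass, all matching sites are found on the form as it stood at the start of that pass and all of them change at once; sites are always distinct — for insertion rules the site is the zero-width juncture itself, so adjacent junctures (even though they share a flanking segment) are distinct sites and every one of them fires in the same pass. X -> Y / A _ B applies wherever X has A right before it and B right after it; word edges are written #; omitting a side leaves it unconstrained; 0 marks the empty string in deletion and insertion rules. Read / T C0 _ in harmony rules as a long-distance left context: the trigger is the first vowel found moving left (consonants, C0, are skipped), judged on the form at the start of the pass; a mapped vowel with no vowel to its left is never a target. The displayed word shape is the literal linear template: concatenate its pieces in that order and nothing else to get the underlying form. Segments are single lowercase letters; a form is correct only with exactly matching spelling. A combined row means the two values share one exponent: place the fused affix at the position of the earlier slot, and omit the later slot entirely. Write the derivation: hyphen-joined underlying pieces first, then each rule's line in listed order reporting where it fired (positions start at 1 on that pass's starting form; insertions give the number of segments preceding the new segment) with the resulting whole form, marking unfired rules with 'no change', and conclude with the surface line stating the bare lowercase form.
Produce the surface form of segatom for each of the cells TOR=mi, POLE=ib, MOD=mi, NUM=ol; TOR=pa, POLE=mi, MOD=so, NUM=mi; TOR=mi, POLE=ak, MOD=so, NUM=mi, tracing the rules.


cell TOR=mi, POLE=ib, MOD=mi, NUM=ol:
underlying: mi-segatom-d-viz-ze
1. f -> v, p -> b, s -> z, t -> d / _ Z: no change
2. e -> o, i -> u / B C0 _: fires at position(s) 12: misegatomdvuzze
surface: misegatomdvuzze

cell TOR=pa, POLE=mi, MOD=so, NUM=mi:
underlying: tvo-segatom-li-nad-vob
1. f -> v, p -> b, s -> z, t -> d / _ Z: fires at position(s) 1: dvosegatomlinadvob
2. e -> o, i -> u / B C0 _: fires at position(s) 5, 12: dvosogatomlunadvob
surface: dvosogatomlunadvob

cell TOR=mi, POLE=ak, MOD=so, NUM=mi:
underlying: tvo-segatom-d-nad-e
1. f -> v, p -> b, s -> z, t -> d / _ Z: fires at position(s) 1: dvosegatomdnade
2. e -> o, i -> u / B C0 _: fires at position(s) 5, 15: dvosogatomdnado
surface: dvosogatomdnado


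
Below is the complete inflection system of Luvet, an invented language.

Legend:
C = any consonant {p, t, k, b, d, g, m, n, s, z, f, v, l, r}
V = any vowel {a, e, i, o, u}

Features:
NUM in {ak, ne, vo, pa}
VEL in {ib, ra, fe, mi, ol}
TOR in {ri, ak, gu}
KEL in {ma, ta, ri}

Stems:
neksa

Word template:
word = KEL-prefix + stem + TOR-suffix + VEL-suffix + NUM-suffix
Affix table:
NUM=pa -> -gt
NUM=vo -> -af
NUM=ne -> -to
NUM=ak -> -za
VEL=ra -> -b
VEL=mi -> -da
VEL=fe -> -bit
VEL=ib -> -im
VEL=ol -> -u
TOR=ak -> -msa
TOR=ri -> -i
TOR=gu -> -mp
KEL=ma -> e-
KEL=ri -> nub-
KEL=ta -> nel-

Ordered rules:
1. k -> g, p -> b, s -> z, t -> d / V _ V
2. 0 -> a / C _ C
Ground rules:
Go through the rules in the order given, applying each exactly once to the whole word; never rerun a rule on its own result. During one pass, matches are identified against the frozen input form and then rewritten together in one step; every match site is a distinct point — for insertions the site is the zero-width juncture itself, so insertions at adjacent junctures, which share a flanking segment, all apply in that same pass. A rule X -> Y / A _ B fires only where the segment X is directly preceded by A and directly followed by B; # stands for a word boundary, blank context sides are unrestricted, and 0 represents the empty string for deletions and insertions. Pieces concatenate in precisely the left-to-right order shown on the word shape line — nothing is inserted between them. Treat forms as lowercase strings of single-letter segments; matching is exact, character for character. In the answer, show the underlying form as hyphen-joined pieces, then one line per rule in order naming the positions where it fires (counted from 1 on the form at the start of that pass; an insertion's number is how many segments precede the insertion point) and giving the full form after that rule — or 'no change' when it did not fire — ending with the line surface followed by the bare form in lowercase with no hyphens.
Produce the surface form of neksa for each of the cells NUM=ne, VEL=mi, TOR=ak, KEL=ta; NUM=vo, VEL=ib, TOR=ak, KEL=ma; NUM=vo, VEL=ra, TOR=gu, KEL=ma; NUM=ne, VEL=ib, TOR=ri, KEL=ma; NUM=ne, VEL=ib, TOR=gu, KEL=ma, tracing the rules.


cell NUM=ne, VEL=mi, TOR=ak, KEL=ta:
underlying: nel-neksa-msa-da-to
1. k -> g, p -> b, s -> z, t -> d / V _ V: fires at position(s) 14: nelneksamsadado
2. 0 -> a / C _ C: inserts after position(s) 3, 6, 9: nelanekasamasadado
surface: nelanekasamasadado

cell NUM=vo, VEL=ib, TOR=ak, KEL=ma:
underlying: e-neksa-msa-im-af
1. k -> g, p -> b, s -> z, t -> d / V _ V: no change
2. 0 -> a / C _ C: inserts after position(s) 4, 7: enekasamasaimaf
surface: enekasamasaimaf

cell NUM=vo, VEL=ra, TOR=gu, KEL=ma:
underlying: e-neksa-mp-b-af
1. k -> g, p -> b, s -> z, t -> d / V _ V: no change
2. 0 -> a / C _ C: inserts after position(s) 4, 7, 8: enekasamapabaf
surface: enekasamapabaf

cell NUM=ne, VEL=ib, TOR=ri, KEL=ma:
underlying: e-neksa-i-im-to
1. k -> g, p -> b, s -> z, t -> d / V _ V: no change
2. 0 -> a / C _ C: inserts after position(s) 4, 9: enekasaiimato
surface: enekasaiimato

cell NUM=ne, VEL=ib, TOR=gu, KEL=ma:
underlying: e-neksa-mp-im-to
1. k -> g, p -> b, s -> z, t -> d / V _ V: no change
2. 0 -> a / C _ C: inserts after position(s) 4, 7, 10: enekasamapimato
surface: enekasamapimato
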